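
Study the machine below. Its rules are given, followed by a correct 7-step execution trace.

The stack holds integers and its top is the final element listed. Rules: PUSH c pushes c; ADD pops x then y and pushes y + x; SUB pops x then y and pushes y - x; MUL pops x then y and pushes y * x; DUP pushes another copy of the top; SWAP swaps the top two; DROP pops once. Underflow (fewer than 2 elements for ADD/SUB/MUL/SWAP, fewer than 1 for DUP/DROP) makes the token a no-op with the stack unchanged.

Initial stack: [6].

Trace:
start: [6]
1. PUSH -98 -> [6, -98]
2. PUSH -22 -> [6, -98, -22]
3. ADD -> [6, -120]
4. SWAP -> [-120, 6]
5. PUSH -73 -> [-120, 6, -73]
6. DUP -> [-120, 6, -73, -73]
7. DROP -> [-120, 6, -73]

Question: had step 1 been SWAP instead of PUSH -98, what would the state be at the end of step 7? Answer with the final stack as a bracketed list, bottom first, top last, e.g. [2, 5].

[-16, -73]

(re-executing from step 1 with the substitution; state before step 1: [6])
1. SWAP -> [6]
2. PUSH -22 -> [6, -22]
3. ADD -> [-16]
4. SWAP -> [-16]
5. PUSH -73 -> [-16, -73]
6. DUP -> [-16, -73, -73]
7. DROP -> [-16, -73]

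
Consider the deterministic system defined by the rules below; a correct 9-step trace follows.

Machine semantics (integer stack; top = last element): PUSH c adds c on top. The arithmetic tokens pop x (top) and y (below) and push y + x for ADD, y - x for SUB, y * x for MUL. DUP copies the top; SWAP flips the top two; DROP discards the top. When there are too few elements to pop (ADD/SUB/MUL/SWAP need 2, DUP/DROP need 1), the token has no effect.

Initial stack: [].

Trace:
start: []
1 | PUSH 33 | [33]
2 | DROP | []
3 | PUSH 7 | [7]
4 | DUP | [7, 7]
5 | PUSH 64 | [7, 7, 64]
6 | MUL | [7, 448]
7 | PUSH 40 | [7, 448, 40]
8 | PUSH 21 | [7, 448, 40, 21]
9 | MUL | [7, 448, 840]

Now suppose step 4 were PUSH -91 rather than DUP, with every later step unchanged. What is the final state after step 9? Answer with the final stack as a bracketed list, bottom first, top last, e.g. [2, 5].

[7, -5824, 840]

(re-executing from step 4 with the substitution; state before step 4: [7])
4 | PUSH -91 | [7, -91]
5 | PUSH 64 | [7, -91, 64]
6 | MUL | [7, -5824]
7 | PUSH 40 | [7, -5824, 40]
8 | PUSH 21 | [7, -5824, 40, 21]
9 | MUL | [7, -5824, 840]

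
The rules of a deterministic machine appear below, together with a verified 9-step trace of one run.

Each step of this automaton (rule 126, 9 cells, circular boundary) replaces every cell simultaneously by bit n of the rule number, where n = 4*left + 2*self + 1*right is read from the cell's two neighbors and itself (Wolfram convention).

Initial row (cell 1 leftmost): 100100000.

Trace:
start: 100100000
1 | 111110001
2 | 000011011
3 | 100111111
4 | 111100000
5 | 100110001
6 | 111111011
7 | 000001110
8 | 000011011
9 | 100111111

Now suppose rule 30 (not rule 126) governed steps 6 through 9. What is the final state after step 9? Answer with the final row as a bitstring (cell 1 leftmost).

000010010

(re-executing steps 6..9 under rule 30; state before step 6: 100110001)
6 | 011101011
7 | 010001010
8 | 111011011
9 | 000010010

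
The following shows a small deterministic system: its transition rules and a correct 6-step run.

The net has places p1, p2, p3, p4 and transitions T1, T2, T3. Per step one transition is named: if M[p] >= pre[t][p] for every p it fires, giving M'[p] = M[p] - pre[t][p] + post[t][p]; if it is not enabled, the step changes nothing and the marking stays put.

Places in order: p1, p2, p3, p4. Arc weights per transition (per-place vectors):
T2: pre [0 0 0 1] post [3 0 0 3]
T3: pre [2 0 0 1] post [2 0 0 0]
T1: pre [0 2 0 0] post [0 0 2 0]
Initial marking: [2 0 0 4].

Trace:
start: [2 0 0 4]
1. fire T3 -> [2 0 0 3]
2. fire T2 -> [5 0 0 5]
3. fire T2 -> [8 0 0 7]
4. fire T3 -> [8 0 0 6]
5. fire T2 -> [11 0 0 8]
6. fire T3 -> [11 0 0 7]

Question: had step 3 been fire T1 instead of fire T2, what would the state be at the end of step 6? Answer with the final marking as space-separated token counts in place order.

(re-executing from step 3 with the substitution; state before step 3: [5 0 0 5])
3. fire T1 -> [5 0 0 5]
4. fire T3 -> [5 0 0 4]
5. fire T2 -> [8 0 0 6]
6. fire T3 -> [8 0 0 5]

8 0 0 5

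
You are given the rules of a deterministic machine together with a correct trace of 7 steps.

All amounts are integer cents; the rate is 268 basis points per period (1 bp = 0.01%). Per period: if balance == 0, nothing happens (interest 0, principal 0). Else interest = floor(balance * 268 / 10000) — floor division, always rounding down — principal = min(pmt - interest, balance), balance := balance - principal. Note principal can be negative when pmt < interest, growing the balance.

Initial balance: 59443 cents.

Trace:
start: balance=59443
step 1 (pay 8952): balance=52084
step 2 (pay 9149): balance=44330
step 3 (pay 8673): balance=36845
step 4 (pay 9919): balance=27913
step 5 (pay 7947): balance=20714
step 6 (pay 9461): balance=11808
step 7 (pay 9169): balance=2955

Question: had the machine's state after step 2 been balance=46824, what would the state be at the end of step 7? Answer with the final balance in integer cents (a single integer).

5800

state after step 2 := balance=46824
step 3 (pay 8673): balance=39405
step 4 (pay 9919): balance=30542
step 5 (pay 7947): balance=23413
step 6 (pay 9461): balance=14579
step 7 (pay 9169): balance=5800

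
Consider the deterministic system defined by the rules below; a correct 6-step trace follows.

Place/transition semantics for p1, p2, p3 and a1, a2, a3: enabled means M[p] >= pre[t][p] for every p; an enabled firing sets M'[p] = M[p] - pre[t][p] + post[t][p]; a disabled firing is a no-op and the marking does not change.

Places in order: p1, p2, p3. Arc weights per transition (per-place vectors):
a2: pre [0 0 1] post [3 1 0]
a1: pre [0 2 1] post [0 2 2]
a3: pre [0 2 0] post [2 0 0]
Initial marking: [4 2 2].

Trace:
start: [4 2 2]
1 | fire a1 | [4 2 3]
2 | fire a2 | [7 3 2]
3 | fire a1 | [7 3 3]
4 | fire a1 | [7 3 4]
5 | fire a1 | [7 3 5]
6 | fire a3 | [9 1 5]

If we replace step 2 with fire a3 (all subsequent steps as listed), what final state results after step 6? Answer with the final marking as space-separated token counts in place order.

(re-executing from step 2 with the substitution; state before step 2: [4 2 3])
2 | fire a3 | [6 0 3]
3 | fire a1 | [6 0 3]
4 | fire a1 | [6 0 3]
5 | fire a1 | [6 0 3]
6 | fire a3 | [6 0 3]

6 0 3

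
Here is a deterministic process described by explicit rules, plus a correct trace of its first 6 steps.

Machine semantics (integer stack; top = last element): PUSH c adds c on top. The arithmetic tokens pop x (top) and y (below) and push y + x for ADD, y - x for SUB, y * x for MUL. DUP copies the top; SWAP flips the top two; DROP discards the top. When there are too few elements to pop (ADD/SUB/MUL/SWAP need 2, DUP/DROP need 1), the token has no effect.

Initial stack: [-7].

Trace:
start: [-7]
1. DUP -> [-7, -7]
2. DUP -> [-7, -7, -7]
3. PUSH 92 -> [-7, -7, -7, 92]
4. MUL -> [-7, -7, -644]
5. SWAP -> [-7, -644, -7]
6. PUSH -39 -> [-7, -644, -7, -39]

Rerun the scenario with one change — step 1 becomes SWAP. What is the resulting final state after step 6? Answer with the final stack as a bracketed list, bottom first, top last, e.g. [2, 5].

[-644, -7, -39]

(re-executing from step 1 with the substitution; state before step 1: [-7])
1. SWAP -> [-7]
2. DUP -> [-7, -7]
3. PUSH 92 -> [-7, -7, 92]
4. MUL -> [-7, -644]
5. SWAP -> [-644, -7]
6. PUSH -39 -> [-644, -7, -39]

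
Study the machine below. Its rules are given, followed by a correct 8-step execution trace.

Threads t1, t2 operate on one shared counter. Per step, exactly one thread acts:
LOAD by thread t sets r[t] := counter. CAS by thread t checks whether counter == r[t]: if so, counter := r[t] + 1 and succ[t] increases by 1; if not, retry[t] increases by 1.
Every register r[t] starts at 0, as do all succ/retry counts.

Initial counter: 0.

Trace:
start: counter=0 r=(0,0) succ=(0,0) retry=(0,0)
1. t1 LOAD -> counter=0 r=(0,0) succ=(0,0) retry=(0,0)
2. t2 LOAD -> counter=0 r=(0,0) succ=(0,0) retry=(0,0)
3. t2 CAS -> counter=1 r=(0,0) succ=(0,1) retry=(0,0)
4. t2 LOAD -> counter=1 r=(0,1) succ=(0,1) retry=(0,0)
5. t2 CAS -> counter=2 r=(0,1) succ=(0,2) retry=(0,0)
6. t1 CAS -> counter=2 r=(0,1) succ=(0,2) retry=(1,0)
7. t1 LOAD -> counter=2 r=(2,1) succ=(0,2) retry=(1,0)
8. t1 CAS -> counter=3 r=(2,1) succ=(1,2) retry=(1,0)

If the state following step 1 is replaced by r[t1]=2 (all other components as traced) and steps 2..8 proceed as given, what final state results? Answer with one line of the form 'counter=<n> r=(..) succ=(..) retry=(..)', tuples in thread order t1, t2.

counter=4 r=(3,1) succ=(2,2) retry=(0,0)

state after step 1 := counter=0 r=(2,0) succ=(0,0) retry=(0,0)
2. t2 LOAD -> counter=0 r=(2,0) succ=(0,0) retry=(0,0)
3. t2 CAS -> counter=1 r=(2,0) succ=(0,1) retry=(0,0)
4. t2 LOAD -> counter=1 r=(2,1) succ=(0,1) retry=(0,0)
5. t2 CAS -> counter=2 r=(2,1) succ=(0,2) retry=(0,0)
6. t1 CAS -> counter=3 r=(2,1) succ=(1,2) retry=(0,0)
7. t1 LOAD -> counter=3 r=(3,1) succ=(1,2) retry=(0,0)
8. t1 CAS -> counter=4 r=(3,1) succ=(2,2) retry=(0,0)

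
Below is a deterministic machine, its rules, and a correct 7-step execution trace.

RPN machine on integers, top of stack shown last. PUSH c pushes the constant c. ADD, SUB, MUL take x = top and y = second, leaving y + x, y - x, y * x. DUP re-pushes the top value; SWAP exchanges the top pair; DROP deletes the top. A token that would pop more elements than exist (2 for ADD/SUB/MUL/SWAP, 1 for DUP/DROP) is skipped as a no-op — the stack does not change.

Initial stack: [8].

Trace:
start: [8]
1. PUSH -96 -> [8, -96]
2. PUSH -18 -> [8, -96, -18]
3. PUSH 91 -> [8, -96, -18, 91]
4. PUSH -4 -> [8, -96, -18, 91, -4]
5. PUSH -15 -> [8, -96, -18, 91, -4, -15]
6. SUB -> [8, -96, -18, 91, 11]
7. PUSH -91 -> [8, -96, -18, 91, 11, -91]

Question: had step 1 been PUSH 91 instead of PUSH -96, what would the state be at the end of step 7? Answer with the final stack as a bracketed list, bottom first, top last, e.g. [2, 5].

(re-executing from step 1 with the substitution; state before step 1: [8])
1. PUSH 91 -> [8, 91]
2. PUSH -18 -> [8, 91, -18]
3. PUSH 91 -> [8, 91, -18, 91]
4. PUSH -4 -> [8, 91, -18, 91, -4]
5. PUSH -15 -> [8, 91, -18, 91, -4, -15]
6. SUB -> [8, 91, -18, 91, 11]
7. PUSH -91 -> [8, 91, -18, 91, 11, -91]

[8, 91, -18, 91, 11, -91]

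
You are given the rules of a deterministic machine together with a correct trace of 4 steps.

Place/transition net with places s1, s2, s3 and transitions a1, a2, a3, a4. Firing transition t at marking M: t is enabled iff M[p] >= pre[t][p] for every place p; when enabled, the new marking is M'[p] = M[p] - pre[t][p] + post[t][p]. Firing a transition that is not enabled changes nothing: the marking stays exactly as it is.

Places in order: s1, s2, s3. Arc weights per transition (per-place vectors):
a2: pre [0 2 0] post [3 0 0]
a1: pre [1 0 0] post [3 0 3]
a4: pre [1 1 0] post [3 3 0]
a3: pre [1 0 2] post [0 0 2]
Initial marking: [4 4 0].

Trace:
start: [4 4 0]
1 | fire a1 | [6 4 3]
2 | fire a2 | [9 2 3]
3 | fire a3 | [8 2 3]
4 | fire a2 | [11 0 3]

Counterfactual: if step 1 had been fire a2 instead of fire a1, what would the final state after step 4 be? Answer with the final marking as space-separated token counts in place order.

10 0 0

(re-executing from step 1 with the substitution; state before step 1: [4 4 0])
1 | fire a2 | [7 2 0]
2 | fire a2 | [10 0 0]
3 | fire a3 | [10 0 0]
4 | fire a2 | [10 0 0]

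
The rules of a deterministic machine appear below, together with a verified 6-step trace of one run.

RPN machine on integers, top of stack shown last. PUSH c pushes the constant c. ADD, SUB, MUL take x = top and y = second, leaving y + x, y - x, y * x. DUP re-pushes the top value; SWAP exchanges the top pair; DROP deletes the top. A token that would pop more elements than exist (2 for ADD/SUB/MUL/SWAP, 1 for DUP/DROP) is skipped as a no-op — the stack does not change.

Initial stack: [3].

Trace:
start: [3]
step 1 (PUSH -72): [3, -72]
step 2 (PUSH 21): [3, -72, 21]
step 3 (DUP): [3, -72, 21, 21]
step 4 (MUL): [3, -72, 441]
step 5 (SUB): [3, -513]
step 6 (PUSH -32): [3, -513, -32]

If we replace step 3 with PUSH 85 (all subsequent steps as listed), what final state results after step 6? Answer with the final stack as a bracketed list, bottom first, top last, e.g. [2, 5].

(re-executing from step 3 with the substitution; state before step 3: [3, -72, 21])
step 3 (PUSH 85): [3, -72, 21, 85]
step 4 (MUL): [3, -72, 1785]
step 5 (SUB): [3, -1857]
step 6 (PUSH -32): [3, -1857, -32]

[3, -1857, -32]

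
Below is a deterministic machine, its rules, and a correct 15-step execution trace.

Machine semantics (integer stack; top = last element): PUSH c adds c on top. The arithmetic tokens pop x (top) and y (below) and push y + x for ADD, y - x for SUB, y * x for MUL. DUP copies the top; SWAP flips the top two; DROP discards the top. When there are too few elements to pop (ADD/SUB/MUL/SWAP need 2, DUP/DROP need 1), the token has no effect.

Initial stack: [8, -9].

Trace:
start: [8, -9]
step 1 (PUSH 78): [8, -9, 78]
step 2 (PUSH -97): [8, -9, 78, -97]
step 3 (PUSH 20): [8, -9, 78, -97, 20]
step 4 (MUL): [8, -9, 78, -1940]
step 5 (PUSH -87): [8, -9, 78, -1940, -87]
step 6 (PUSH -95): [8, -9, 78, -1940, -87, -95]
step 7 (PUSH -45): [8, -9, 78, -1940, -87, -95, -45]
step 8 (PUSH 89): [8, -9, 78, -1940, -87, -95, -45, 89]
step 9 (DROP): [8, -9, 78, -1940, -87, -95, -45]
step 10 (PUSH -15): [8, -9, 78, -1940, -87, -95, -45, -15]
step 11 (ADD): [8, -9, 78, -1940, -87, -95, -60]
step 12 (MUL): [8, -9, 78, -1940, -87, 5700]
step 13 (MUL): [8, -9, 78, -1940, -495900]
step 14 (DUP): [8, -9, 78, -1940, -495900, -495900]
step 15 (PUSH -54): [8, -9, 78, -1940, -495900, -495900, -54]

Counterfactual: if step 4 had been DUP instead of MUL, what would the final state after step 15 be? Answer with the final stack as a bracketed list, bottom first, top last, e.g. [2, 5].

[8, -9, 78, -97, 20, 20, -495900, -495900, -54]

(re-executing from step 4 with the substitution; state before step 4: [8, -9, 78, -97, 20])
step 4 (DUP): [8, -9, 78, -97, 20, 20]
step 5 (PUSH -87): [8, -9, 78, -97, 20, 20, -87]
step 6 (PUSH -95): [8, -9, 78, -97, 20, 20, -87, -95]
step 7 (PUSH -45): [8, -9, 78, -97, 20, 20, -87, -95, -45]
step 8 (PUSH 89): [8, -9, 78, -97, 20, 20, -87, -95, -45, 89]
step 9 (DROP): [8, -9, 78, -97, 20, 20, -87, -95, -45]
step 10 (PUSH -15): [8, -9, 78, -97, 20, 20, -87, -95, -45, -15]
step 11 (ADD): [8, -9, 78, -97, 20, 20, -87, -95, -60]
step 12 (MUL): [8, -9, 78, -97, 20, 20, -87, 5700]
step 13 (MUL): [8, -9, 78, -97, 20, 20, -495900]
step 14 (DUP): [8, -9, 78, -97, 20, 20, -495900, -495900]
step 15 (PUSH -54): [8, -9, 78, -97, 20, 20, -495900, -495900, -54]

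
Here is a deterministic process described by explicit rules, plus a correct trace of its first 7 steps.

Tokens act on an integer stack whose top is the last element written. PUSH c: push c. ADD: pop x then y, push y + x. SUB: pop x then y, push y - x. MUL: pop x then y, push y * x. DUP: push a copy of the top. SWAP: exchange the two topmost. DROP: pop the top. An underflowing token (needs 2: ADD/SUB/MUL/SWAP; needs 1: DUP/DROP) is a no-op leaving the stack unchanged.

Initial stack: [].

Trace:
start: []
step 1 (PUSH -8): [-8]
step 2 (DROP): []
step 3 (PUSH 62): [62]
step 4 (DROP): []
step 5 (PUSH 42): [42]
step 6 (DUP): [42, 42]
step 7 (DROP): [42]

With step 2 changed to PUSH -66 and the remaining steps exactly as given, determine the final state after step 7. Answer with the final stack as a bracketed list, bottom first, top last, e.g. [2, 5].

[-8, -66, 42]

(re-executing from step 2 with the substitution; state before step 2: [-8])
step 2 (PUSH -66): [-8, -66]
step 3 (PUSH 62): [-8, -66, 62]
step 4 (DROP): [-8, -66]
step 5 (PUSH 42): [-8, -66, 42]
step 6 (DUP): [-8, -66, 42, 42]
step 7 (DROP): [-8, -66, 42]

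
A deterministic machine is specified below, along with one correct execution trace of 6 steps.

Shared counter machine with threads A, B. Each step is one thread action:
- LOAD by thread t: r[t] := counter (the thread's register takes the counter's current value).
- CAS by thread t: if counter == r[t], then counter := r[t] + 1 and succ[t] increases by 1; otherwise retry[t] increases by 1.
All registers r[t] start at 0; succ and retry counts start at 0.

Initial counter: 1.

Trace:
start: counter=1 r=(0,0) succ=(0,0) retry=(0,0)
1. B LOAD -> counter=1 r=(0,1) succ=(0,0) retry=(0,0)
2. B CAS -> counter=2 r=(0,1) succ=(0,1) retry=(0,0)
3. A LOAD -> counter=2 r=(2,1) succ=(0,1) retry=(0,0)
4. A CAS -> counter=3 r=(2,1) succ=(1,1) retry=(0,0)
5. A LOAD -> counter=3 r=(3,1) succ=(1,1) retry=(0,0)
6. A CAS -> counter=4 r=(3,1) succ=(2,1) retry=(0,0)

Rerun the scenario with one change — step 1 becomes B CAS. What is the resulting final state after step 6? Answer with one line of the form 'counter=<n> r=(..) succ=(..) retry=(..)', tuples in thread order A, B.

(re-executing from step 1 with the substitution; state before step 1: counter=1 r=(0,0) succ=(0,0) retry=(0,0))
1. B CAS -> counter=1 r=(0,0) succ=(0,0) retry=(0,1)
2. B CAS -> counter=1 r=(0,0) succ=(0,0) retry=(0,2)
3. A LOAD -> counter=1 r=(1,0) succ=(0,0) retry=(0,2)
4. A CAS -> counter=2 r=(1,0) succ=(1,0) retry=(0,2)
5. A LOAD -> counter=2 r=(2,0) succ=(1,0) retry=(0,2)
6. A CAS -> counter=3 r=(2,0) succ=(2,0) retry=(0,2)

counter=3 r=(2,0) succ=(2,0) retry=(0,2)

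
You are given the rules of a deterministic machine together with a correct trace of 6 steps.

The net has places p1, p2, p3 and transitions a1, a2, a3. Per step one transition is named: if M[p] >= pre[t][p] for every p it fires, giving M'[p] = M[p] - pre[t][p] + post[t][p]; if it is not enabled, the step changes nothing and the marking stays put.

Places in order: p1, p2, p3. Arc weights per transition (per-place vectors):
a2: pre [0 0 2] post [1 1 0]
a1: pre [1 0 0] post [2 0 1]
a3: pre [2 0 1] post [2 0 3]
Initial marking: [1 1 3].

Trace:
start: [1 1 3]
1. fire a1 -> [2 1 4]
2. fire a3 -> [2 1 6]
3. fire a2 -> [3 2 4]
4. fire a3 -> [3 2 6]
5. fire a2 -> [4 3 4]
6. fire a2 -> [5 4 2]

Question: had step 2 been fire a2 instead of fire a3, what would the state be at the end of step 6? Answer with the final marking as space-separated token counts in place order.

4 3 0

(re-executing from step 2 with the substitution; state before step 2: [2 1 4])
2. fire a2 -> [3 2 2]
3. fire a2 -> [4 3 0]
4. fire a3 -> [4 3 0]
5. fire a2 -> [4 3 0]
6. fire a2 -> [4 3 0]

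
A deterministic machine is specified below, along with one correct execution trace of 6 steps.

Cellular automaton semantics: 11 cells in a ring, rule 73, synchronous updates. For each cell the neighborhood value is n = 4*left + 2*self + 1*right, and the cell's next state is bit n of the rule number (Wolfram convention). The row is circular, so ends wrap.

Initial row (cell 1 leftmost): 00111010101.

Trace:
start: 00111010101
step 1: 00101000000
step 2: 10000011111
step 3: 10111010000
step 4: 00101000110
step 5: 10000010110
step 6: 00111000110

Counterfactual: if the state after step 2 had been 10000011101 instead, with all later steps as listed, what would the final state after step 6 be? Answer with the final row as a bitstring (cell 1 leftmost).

10111010101

state after step 2 := 10000011101
step 3: 10111010101
step 4: 10101000001
step 5: 10000011101
step 6: 10111010101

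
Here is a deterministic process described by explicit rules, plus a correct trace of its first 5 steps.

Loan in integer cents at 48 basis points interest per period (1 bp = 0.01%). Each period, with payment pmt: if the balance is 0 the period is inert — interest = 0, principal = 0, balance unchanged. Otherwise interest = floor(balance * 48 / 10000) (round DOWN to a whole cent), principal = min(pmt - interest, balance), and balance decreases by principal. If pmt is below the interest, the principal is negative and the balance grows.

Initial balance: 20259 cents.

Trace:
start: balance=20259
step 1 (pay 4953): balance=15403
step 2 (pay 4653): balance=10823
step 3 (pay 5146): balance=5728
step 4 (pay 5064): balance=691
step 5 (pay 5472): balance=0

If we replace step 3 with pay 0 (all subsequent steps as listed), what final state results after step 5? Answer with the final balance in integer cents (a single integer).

418

(re-executing from step 3 with the substitution; state before step 3: balance=10823)
step 3 (pay 0): balance=10874
step 4 (pay 5064): balance=5862
step 5 (pay 5472): balance=418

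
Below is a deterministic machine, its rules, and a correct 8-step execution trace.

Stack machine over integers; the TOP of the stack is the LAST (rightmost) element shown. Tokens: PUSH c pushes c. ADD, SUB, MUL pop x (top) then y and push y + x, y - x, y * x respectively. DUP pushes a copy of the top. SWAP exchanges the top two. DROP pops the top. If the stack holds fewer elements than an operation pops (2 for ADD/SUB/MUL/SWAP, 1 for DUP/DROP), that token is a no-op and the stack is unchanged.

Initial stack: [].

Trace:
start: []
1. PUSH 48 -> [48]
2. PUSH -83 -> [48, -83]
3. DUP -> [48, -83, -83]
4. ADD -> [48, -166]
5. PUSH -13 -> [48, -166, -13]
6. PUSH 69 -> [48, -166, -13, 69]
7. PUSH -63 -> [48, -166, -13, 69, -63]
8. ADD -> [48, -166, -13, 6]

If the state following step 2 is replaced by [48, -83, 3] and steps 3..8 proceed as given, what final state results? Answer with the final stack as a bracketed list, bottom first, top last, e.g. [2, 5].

state after step 2 := [48, -83, 3]
3. DUP -> [48, -83, 3, 3]
4. ADD -> [48, -83, 6]
5. PUSH -13 -> [48, -83, 6, -13]
6. PUSH 69 -> [48, -83, 6, -13, 69]
7. PUSH -63 -> [48, -83, 6, -13, 69, -63]
8. ADD -> [48, -83, 6, -13, 6]

[48, -83, 6, -13, 6]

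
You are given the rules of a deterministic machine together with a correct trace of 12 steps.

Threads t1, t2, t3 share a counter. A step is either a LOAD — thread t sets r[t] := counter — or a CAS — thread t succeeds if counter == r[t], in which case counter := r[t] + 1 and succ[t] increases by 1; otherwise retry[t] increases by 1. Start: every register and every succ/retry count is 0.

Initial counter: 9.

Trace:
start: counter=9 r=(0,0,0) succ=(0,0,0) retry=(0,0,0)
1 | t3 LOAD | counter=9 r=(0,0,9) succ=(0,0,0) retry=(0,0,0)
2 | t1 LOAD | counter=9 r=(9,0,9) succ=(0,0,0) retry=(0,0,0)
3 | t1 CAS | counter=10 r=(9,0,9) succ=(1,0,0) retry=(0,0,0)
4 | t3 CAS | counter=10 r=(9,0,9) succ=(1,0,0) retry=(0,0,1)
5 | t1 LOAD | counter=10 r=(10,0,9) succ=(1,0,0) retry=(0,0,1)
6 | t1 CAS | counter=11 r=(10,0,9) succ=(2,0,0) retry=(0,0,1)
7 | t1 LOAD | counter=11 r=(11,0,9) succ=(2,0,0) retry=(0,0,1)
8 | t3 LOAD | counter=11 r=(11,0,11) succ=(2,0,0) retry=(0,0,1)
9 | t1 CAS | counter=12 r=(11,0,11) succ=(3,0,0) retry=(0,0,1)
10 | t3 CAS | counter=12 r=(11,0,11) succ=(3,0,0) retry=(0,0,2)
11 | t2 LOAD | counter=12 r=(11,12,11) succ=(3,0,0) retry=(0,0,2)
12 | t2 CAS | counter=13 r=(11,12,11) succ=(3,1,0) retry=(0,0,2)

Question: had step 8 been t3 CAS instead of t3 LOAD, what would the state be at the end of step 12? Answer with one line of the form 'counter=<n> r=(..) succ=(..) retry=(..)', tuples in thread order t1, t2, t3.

(re-executing from step 8 with the substitution; state before step 8: counter=11 r=(11,0,9) succ=(2,0,0) retry=(0,0,1))
8 | t3 CAS | counter=11 r=(11,0,9) succ=(2,0,0) retry=(0,0,2)
9 | t1 CAS | counter=12 r=(11,0,9) succ=(3,0,0) retry=(0,0,2)
10 | t3 CAS | counter=12 r=(11,0,9) succ=(3,0,0) retry=(0,0,3)
11 | t2 LOAD | counter=12 r=(11,12,9) succ=(3,0,0) retry=(0,0,3)
12 | t2 CAS | counter=13 r=(11,12,9) succ=(3,1,0) retry=(0,0,3)

counter=13 r=(11,12,9) succ=(3,1,0) retry=(0,0,3)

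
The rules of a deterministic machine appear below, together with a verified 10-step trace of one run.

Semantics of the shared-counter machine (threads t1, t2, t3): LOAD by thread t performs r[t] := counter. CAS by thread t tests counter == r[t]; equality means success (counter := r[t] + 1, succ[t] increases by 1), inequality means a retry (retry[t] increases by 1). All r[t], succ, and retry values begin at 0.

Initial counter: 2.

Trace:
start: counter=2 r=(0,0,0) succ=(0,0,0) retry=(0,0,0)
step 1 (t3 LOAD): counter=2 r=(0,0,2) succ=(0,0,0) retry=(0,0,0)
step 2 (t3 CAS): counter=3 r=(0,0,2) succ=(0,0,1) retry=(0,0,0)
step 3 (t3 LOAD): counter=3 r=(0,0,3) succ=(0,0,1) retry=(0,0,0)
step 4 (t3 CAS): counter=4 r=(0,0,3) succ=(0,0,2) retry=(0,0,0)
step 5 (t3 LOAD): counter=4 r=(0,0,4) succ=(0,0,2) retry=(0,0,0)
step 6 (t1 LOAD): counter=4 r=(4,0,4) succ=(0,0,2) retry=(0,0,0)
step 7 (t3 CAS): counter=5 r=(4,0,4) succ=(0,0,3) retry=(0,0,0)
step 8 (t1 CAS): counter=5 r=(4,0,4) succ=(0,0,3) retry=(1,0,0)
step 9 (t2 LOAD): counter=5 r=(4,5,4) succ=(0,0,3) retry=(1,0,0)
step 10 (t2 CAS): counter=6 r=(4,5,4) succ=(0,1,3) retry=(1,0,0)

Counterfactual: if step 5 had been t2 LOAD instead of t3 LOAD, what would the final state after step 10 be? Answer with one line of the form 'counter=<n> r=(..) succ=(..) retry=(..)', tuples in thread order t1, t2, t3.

counter=6 r=(4,5,3) succ=(1,1,2) retry=(0,0,1)

(re-executing from step 5 with the substitution; state before step 5: counter=4 r=(0,0,3) succ=(0,0,2) retry=(0,0,0))
step 5 (t2 LOAD): counter=4 r=(0,4,3) succ=(0,0,2) retry=(0,0,0)
step 6 (t1 LOAD): counter=4 r=(4,4,3) succ=(0,0,2) retry=(0,0,0)
step 7 (t3 CAS): counter=4 r=(4,4,3) succ=(0,0,2) retry=(0,0,1)
step 8 (t1 CAS): counter=5 r=(4,4,3) succ=(1,0,2) retry=(0,0,1)
step 9 (t2 LOAD): counter=5 r=(4,5,3) succ=(1,0,2) retry=(0,0,1)
step 10 (t2 CAS): counter=6 r=(4,5,3) succ=(1,1,2) retry=(0,0,1)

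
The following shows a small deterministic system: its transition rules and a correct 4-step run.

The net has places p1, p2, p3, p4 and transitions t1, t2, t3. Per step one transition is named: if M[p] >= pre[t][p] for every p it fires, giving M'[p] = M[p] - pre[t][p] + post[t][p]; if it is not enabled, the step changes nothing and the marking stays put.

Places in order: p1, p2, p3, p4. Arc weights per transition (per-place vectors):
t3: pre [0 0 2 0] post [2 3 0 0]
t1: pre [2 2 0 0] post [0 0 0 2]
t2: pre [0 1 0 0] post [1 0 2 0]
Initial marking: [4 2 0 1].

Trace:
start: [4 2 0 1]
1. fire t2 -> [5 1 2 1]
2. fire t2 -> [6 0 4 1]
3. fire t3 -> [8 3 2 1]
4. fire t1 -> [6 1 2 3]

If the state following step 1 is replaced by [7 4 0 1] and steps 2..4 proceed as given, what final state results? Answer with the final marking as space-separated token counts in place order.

8 4 0 3

state after step 1 := [7 4 0 1]
2. fire t2 -> [8 3 2 1]
3. fire t3 -> [10 6 0 1]
4. fire t1 -> [8 4 0 3]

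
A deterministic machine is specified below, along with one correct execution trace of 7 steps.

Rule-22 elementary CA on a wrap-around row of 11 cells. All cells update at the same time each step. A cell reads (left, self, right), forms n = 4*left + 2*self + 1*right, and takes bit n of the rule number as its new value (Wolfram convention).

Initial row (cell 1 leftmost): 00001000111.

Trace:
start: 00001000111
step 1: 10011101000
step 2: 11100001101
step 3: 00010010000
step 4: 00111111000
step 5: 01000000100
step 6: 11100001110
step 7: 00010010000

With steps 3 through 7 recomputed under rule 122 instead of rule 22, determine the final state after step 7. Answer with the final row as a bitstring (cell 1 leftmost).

(re-executing steps 3..7 under rule 122; state before step 3: 11100001101)
step 3: 00110011111
step 4: 11111110001
step 5: 00000011011
step 6: 10000111111
step 7: 11001100000

11001100000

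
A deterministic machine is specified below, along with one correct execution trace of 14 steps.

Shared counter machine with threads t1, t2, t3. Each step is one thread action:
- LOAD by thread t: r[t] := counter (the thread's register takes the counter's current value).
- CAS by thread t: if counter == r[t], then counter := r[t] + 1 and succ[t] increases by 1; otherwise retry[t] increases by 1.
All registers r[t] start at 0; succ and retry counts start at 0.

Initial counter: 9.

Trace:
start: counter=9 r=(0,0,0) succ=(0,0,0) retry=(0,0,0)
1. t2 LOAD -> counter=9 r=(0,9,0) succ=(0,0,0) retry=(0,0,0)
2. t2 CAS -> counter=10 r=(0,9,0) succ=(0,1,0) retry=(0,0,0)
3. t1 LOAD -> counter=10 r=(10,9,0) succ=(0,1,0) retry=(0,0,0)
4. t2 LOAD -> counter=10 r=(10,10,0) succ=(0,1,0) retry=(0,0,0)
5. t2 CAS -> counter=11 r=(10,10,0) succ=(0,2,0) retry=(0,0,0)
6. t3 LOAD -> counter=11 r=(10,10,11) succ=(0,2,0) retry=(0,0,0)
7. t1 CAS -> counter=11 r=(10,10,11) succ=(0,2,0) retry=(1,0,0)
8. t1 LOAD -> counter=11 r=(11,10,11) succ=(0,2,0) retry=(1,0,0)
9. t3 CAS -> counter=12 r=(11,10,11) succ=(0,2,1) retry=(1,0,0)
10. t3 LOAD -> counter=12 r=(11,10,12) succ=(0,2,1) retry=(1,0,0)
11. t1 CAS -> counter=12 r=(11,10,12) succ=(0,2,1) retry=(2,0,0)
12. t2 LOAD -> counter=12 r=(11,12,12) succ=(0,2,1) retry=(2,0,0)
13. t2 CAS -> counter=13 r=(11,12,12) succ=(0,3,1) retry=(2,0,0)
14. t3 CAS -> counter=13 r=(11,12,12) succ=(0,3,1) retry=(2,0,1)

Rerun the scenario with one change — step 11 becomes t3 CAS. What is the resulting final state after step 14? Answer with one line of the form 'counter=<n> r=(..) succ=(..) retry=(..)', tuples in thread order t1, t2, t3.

(re-executing from step 11 with the substitution; state before step 11: counter=12 r=(11,10,12) succ=(0,2,1) retry=(1,0,0))
11. t3 CAS -> counter=13 r=(11,10,12) succ=(0,2,2) retry=(1,0,0)
12. t2 LOAD -> counter=13 r=(11,13,12) succ=(0,2,2) retry=(1,0,0)
13. t2 CAS -> counter=14 r=(11,13,12) succ=(0,3,2) retry=(1,0,0)
14. t3 CAS -> counter=14 r=(11,13,12) succ=(0,3,2) retry=(1,0,1)

counter=14 r=(11,13,12) succ=(0,3,2) retry=(1,0,1)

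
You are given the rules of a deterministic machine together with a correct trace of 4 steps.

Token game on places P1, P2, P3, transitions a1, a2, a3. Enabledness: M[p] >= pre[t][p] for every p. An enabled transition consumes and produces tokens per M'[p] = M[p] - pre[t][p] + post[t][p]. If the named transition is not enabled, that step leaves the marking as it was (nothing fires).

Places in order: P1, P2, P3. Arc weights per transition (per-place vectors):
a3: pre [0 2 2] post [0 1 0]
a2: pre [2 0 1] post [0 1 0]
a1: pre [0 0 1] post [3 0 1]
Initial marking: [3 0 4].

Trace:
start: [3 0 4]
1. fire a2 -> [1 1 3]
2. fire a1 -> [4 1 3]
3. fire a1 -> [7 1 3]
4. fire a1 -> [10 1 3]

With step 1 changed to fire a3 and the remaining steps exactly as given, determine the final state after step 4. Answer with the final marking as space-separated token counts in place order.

(re-executing from step 1 with the substitution; state before step 1: [3 0 4])
1. fire a3 -> [3 0 4]
2. fire a1 -> [6 0 4]
3. fire a1 -> [9 0 4]
4. fire a1 -> [12 0 4]

12 0 4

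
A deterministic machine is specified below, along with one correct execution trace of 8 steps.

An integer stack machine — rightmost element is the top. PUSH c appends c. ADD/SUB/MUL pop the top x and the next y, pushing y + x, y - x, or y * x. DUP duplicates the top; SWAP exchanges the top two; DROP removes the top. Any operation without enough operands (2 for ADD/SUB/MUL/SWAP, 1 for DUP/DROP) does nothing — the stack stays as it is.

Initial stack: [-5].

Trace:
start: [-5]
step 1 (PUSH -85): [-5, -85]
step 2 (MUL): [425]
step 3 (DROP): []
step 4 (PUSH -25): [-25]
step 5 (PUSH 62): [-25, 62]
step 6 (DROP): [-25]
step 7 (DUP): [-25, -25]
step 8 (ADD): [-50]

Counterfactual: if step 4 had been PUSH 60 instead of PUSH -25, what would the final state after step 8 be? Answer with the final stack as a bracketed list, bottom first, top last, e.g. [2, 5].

[120]

(re-executing from step 4 with the substitution; state before step 4: [])
step 4 (PUSH 60): [60]
step 5 (PUSH 62): [60, 62]
step 6 (DROP): [60]
step 7 (DUP): [60, 60]
step 8 (ADD): [120]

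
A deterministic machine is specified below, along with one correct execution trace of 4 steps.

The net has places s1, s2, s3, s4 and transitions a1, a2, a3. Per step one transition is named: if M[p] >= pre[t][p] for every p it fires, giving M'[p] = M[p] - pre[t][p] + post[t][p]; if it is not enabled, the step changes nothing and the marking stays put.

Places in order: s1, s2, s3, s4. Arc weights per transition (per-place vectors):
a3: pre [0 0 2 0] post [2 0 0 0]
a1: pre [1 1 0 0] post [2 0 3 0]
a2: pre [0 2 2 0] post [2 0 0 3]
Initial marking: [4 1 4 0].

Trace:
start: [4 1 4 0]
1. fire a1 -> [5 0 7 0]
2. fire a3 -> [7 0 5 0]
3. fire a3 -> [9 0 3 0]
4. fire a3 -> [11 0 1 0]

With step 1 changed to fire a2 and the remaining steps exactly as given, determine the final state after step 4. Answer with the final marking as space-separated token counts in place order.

(re-executing from step 1 with the substitution; state before step 1: [4 1 4 0])
1. fire a2 -> [4 1 4 0]
2. fire a3 -> [6 1 2 0]
3. fire a3 -> [8 1 0 0]
4. fire a3 -> [8 1 0 0]

8 1 0 0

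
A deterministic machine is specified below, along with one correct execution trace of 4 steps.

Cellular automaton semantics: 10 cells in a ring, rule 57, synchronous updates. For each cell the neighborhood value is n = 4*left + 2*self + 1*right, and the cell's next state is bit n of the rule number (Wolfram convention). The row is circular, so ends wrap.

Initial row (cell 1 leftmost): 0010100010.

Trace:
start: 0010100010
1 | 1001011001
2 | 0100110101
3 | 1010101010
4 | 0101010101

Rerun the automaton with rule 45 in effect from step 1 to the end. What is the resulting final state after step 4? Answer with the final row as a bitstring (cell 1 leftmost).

1111010111

(re-executing steps 1..4 under rule 45; state before step 1: 0010100010)
1 | 1011101010
2 | 1110011111
3 | 0000010000
4 | 1111010111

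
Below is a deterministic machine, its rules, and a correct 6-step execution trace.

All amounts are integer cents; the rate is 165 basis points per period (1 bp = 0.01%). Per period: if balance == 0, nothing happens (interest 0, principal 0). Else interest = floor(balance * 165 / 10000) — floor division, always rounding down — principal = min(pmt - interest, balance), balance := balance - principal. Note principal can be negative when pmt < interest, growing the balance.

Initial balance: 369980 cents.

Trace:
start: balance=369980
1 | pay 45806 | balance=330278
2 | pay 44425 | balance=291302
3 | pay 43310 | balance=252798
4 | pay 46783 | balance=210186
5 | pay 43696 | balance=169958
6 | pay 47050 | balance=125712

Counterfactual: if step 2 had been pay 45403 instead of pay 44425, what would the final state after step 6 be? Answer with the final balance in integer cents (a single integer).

(re-executing from step 2 with the substitution; state before step 2: balance=330278)
2 | pay 45403 | balance=290324
3 | pay 43310 | balance=251804
4 | pay 46783 | balance=209175
5 | pay 43696 | balance=168930
6 | pay 47050 | balance=124667

124667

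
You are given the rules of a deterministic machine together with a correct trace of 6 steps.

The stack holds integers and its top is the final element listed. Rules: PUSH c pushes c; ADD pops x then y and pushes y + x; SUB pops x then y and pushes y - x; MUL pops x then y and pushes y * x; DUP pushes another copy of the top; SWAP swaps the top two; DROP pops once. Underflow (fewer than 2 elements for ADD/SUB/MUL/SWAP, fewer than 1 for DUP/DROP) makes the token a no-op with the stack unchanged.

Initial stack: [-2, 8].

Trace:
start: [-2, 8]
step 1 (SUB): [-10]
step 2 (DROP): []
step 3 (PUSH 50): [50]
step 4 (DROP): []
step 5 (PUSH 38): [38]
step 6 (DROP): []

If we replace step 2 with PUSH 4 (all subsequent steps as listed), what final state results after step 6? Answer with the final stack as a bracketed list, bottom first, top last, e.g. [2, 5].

[-10, 4]

(re-executing from step 2 with the substitution; state before step 2: [-10])
step 2 (PUSH 4): [-10, 4]
step 3 (PUSH 50): [-10, 4, 50]
step 4 (DROP): [-10, 4]
step 5 (PUSH 38): [-10, 4, 38]
step 6 (DROP): [-10, 4]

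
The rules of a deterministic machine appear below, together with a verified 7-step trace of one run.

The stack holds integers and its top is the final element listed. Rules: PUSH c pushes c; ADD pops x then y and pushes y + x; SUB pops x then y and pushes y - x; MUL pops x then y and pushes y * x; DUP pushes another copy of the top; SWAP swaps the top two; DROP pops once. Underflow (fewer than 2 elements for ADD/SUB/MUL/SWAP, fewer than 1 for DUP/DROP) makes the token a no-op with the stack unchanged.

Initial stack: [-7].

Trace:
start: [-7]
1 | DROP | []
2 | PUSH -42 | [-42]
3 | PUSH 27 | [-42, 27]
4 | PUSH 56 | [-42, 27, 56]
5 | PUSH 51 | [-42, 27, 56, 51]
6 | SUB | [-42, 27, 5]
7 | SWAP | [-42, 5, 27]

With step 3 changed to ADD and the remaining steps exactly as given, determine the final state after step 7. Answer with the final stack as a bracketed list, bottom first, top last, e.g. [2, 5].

[5, -42]

(re-executing from step 3 with the substitution; state before step 3: [-42])
3 | ADD | [-42]
4 | PUSH 56 | [-42, 56]
5 | PUSH 51 | [-42, 56, 51]
6 | SUB | [-42, 5]
7 | SWAP | [5, -42]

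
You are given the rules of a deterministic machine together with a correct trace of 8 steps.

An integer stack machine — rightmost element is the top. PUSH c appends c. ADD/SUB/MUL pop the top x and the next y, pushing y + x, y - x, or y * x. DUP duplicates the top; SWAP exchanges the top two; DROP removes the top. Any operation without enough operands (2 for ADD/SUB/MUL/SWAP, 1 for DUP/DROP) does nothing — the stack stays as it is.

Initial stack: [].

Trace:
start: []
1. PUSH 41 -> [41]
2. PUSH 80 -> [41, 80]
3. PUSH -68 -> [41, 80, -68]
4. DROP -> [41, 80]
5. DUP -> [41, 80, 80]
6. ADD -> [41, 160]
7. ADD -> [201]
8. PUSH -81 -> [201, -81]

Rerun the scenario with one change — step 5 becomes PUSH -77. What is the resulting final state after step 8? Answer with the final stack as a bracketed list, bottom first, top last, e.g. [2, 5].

(re-executing from step 5 with the substitution; state before step 5: [41, 80])
5. PUSH -77 -> [41, 80, -77]
6. ADD -> [41, 3]
7. ADD -> [44]
8. PUSH -81 -> [44, -81]

[44, -81]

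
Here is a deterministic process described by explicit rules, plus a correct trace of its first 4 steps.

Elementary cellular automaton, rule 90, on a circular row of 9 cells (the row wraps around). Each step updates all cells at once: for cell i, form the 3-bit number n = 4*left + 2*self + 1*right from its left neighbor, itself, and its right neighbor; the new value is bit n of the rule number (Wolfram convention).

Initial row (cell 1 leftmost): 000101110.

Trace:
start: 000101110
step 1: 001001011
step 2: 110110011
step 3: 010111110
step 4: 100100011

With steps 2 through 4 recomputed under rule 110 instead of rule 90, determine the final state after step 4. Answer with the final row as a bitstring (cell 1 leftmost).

000010011

(re-executing steps 2..4 under rule 110; state before step 2: 001001011)
step 2: 011011111
step 3: 111110001
step 4: 000010011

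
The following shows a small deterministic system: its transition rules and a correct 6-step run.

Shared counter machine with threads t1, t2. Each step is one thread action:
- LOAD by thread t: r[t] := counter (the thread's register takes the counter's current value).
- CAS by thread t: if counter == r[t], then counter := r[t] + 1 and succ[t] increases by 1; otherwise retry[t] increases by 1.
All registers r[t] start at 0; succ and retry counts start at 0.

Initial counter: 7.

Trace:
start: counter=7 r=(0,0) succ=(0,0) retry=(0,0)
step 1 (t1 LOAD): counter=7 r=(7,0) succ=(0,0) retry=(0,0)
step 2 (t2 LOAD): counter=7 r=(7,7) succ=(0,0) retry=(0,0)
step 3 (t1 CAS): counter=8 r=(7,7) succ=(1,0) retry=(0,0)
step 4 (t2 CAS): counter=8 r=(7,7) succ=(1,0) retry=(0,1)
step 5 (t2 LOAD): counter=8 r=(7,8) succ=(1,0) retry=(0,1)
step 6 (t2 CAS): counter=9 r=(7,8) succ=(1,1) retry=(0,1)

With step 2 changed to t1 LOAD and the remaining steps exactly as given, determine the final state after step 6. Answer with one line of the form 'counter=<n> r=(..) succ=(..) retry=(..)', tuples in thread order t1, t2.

(re-executing from step 2 with the substitution; state before step 2: counter=7 r=(7,0) succ=(0,0) retry=(0,0))
step 2 (t1 LOAD): counter=7 r=(7,0) succ=(0,0) retry=(0,0)
step 3 (t1 CAS): counter=8 r=(7,0) succ=(1,0) retry=(0,0)
step 4 (t2 CAS): counter=8 r=(7,0) succ=(1,0) retry=(0,1)
step 5 (t2 LOAD): counter=8 r=(7,8) succ=(1,0) retry=(0,1)
step 6 (t2 CAS): counter=9 r=(7,8) succ=(1,1) retry=(0,1)

counter=9 r=(7,8) succ=(1,1) retry=(0,1)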